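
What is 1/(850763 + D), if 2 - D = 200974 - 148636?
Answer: 1/798427 ≈ 1.2525e-6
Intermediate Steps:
D = -52336 (D = 2 - (200974 - 148636) = 2 - 1*52338 = 2 - 52338 = -52336)
1/(850763 + D) = 1/(850763 - 52336) = 1/798427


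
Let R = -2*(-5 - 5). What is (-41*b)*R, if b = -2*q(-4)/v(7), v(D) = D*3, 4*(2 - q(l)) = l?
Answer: 1640/7 ≈ 234.29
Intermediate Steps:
q(l) = 2 - l/4
v(D) = 3*D
b = -2/7 (b = -2/((3*7)/(2 - 1/4*(-4))) = -2/(21/(2 + 1)) = -2/(21/3) = -2/(21*(1/3)) = -2/7 ≈ -0.28571)
R = 20 (R = -2*(-10) = 20)
(-41*b)*R = -41*(-2/7)*20 = (82/7)*20 = 1640/7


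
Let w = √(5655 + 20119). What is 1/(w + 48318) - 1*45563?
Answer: -53185766193866/1167301675 - 7*√526/2334603350 ≈ -45563.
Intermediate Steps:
w = 7*√526 (w = √25774 = 7*√526 ≈ 160.54)
1/(w + 48318) - 1*45563 = 1/(7*√526 + 48318) - 1*45563 = 1/(48318 + 7*√526) - 45563 = -45563 + 1/(48318 + 7*√526)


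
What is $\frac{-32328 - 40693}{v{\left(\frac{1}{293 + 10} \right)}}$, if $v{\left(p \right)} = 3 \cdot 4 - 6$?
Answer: $- \frac{73021}{6} \approx -12170.0$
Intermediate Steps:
$v{\left(p \right)} = 6$ ($v{\left(p \right)} = 12 - 6 = 6$)
$\frac{-32328 - 40693}{v{\left(\frac{1}{293 + 10} \right)}} = \frac{-32328 - 40693}{6} = \left(-73021\right) \frac{1}{6} = - \frac{73021}{6}$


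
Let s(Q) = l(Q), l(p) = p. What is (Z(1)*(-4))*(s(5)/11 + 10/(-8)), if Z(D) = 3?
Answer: 105/11 ≈ 9.5455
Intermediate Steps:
s(Q) = Q
(Z(1)*(-4))*(s(5)/11 + 10/(-8)) = (3*(-4))*(5/11 + 10/(-8)) = -12*(5*(1/11) + 10*(-⅛)) = -12*(5/11 - 5/4) = -12*(-35/44) = 105/11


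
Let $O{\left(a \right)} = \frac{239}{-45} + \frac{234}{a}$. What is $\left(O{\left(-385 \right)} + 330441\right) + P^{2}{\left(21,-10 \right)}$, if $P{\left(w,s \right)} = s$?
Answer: $\frac{1145304056}{3465} \approx 3.3054 \cdot 10^{5}$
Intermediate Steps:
$O{\left(a \right)} = - \frac{239}{45} + \frac{234}{a}$ ($O{\left(a \right)} = 239 \left(- \frac{1}{45}\right) + \frac{234}{a} = - \frac{239}{45} + \frac{234}{a}$)
$\left(O{\left(-385 \right)} + 330441\right) + P^{2}{\left(21,-10 \right)} = \left(\left(- \frac{239}{45} + \frac{234}{-385}\right) + 330441\right) + \left(-10\right)^{2} = \left(\left(- \frac{239}{45} + 234 \left(- \frac{1}{385}\right)\right) + 330441\right) + 100 = \left(\left(- \frac{239}{45} - \frac{234}{385}\right) + 330441\right) + 100 = \left(- \frac{20509}{3465} + 330441\right) + 100 = \frac{1144957556}{3465} + 100 = \frac{1145304056}{3465}$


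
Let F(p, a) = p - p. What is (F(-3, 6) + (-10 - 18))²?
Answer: 784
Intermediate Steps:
F(p, a) = 0
(F(-3, 6) + (-10 - 18))² = (0 + (-10 - 18))² = (0 - 28)² = (-28)² = 784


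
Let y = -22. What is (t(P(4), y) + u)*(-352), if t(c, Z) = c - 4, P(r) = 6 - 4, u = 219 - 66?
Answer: -53152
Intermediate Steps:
u = 153
P(r) = 2
t(c, Z) = -4 + c
(t(P(4), y) + u)*(-352) = ((-4 + 2) + 153)*(-352) = (-2 + 153)*(-352) = 151*(-352) = -53152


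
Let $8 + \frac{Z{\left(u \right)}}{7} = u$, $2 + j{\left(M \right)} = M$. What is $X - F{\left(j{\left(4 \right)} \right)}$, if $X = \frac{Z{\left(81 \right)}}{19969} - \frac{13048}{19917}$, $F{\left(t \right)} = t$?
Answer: $- \frac{1045823071}{397722573} \approx -2.6295$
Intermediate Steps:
$j{\left(M \right)} = -2 + M$
$Z{\left(u \right)} = -56 + 7 u$
$X = - \frac{250377925}{397722573}$ ($X = \frac{-56 + 7 \cdot 81}{19969} - \frac{13048}{19917} = \left(-56 + 567\right) \frac{1}{19969} - \frac{13048}{19917} = 511 \cdot \frac{1}{19969} - \frac{13048}{19917} = \frac{511}{19969} - \frac{13048}{19917} = - \frac{250377925}{397722573} \approx -0.62953$)
$X - F{\left(j{\left(4 \right)} \right)} = - \frac{250377925}{397722573} - \left(-2 + 4\right) = - \frac{250377925}{397722573} - 2 = - \frac{1045823071}{397722573}$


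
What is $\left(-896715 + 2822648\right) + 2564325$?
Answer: $4490258$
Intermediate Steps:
$\left(-896715 + 2822648\right) + 2564325 = 1925933 + 2564325 = 4490258$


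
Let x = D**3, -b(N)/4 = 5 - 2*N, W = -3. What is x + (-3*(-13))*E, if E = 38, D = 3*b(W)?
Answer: -2298486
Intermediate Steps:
b(N) = -20 + 8*N (b(N) = -4*(5 - 2*N) = -20 + 8*N)
D = -132 (D = 3*(-20 + 8*(-3)) = 3*(-20 - 24) = 3*(-44) = -132)
x = -2299968 (x = (-132)**3 = -2299968)
x + (-3*(-13))*E = -2299968 - 3*(-13)*38 = -2299968 + 39*38 = -2299968 + 1482 = -2298486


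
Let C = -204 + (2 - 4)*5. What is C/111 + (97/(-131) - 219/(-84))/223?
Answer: -174284279/90794004 ≈ -1.9196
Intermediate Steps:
C = -214 (C = -204 - 2*5 = -204 - 10 = -214)
C/111 + (97/(-131) - 219/(-84))/223 = -214/111 + (97/(-131) - 219/(-84))/223 = -214*1/111 + (97*(-1/131) - 219*(-1/84))*(1/223) = -214/111 + (-97/131 + 73/28)*(1/223) = -214/111 + (6847/3668)*(1/223) = -214/111 + 6847/817964 = -174284279/90794004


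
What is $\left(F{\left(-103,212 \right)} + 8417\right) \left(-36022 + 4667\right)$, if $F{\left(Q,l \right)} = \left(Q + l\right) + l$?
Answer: $-273979990$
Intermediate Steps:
$F{\left(Q,l \right)} = Q + 2 l$
$\left(F{\left(-103,212 \right)} + 8417\right) \left(-36022 + 4667\right) = \left(\left(-103 + 2 \cdot 212\right) + 8417\right) \left(-36022 + 4667\right) = \left(\left(-103 + 424\right) + 8417\right) \left(-31355\right) = \left(321 + 8417\right) \left(-31355\right) = 8738 \left(-31355\right) = -273979990$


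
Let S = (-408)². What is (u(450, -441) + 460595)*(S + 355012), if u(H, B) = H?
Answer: 240423902420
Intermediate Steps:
S = 166464
(u(450, -441) + 460595)*(S + 355012) = (450 + 460595)*(166464 + 355012) = 461045*521476 = 240423902420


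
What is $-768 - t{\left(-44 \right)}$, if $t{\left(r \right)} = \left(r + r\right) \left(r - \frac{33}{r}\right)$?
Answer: $-4574$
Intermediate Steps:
$t{\left(r \right)} = 2 r \left(r - \frac{33}{r}\right)$
$-768 - t{\left(-44 \right)} = -768 - \left(-66 + 2 \left(-44\right)^{2}\right) = -768 - \left(-66 + 2 \cdot 1936\right) = -768 - \left(-66 + 3872\right) = -768 - 3806 = -4574$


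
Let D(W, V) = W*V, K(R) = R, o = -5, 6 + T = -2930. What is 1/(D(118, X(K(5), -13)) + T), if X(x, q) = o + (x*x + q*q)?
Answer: 1/19366 ≈ 5.1637e-5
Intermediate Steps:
T = -2936 (T = -6 - 2930 = -2936)
X(x, q) = -5 + q**2 + x**2 (X(x, q) = -5 + (x*x + q*q) = -5 + (x**2 + q**2) = -5 + (q**2 + x**2) = -5 + q**2 + x**2)
D(W, V) = V*W
1/(D(118, X(K(5), -13)) + T) = 1/((-5 + (-13)**2 + 5**2)*118 - 2936) = 1/((-5 + 169 + 25)*118 - 2936) = 1/(189*118 - 2936) = 1/(22302 - 2936) = 1/19366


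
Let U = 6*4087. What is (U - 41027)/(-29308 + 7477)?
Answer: 16505/21831 ≈ 0.75603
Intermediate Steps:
U = 24522
(U - 41027)/(-29308 + 7477) = (24522 - 41027)/(-29308 + 7477) = -16505/(-21831) = -16505*(-1/21831) = 16505/21831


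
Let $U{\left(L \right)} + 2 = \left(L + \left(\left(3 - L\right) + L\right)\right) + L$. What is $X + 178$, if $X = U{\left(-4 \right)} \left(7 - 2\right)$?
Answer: $143$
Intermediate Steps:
$U{\left(L \right)} = 1 + 2 L$ ($U{\left(L \right)} = -2 + \left(\left(L + \left(\left(3 - L\right) + L\right)\right) + L\right) = -2 + \left(\left(L + 3\right) + L\right) = -2 + \left(\left(3 + L\right) + L\right) = -2 + \left(3 + 2 L\right) = 1 + 2 L$)
$X = -35$ ($X = \left(1 + 2 \left(-4\right)\right) \left(7 - 2\right) = \left(1 - 8\right) \left(7 - 2\right) = \left(-7\right) 5 = -35$)
$X + 178 = -35 + 178 = 143$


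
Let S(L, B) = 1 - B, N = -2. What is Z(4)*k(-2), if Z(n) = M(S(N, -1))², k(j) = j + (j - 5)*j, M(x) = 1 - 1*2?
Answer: 12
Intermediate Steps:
M(x) = -1 (M(x) = 1 - 2 = -1)
k(j) = j + j*(-5 + j) (k(j) = j + (-5 + j)*j = j + j*(-5 + j))
Z(n) = 1 (Z(n) = (-1)² = 1)
Z(4)*k(-2) = 1*(-2*(-4 - 2)) = 1*(-2*(-6)) = 1*12 = 12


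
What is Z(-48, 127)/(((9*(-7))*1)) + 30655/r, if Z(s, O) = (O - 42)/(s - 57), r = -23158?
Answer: -40162879/30638034 ≈ -1.3109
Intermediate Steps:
Z(s, O) = (-42 + O)/(-57 + s)
Z(-48, 127)/(((9*(-7))*1)) + 30655/r = ((-42 + 127)/(-57 - 48))/(((9*(-7))*1)) + 30655/(-23158) = (85/(-105))/((-63*1)) + 30655*(-1/23158) = -1/105*85/(-63) - 30655/23158 = -17/21*(-1/63) - 30655/23158 = 17/1323 - 30655/23158 = -40162879/30638034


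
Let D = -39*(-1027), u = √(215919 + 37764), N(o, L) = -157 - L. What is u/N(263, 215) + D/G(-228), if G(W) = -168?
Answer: -13351/56 - √28187/124 ≈ -239.76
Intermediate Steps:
u = 3*√28187 (u = √253683 = 3*√28187 ≈ 503.67)
D = 40053
u/N(263, 215) + D/G(-228) = (3*√28187)/(-157 - 1*215) + 40053/(-168) = (3*√28187)/(-157 - 215) + 40053*(-1/168) = (3*√28187)/(-372) - 13351/56 = (3*√28187)*(-1/372) - 13351/56 = -√28187/124 - 13351/56 = -13351/56 - √28187/124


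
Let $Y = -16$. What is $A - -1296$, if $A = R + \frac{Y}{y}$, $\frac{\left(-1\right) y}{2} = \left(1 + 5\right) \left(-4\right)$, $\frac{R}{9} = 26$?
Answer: $\frac{4589}{3} \approx 1529.7$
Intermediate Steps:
$R = 234$ ($R = 9 \cdot 26 = 234$)
$y = 48$ ($y = - 2 \left(1 + 5\right) \left(-4\right) = - 2 \cdot 6 \left(-4\right) = \left(-2\right) \left(-24\right) = 48$)
$A = \frac{701}{3}$ ($A = 234 - \frac{16}{48} = 234 - \frac{1}{3} = \frac{701}{3} \approx 233.67$)
$A - -1296 = \frac{701}{3} - -1296 = \frac{701}{3} + 1296 = \frac{4589}{3}$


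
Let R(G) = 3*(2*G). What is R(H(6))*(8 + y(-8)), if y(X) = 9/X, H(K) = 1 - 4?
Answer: -495/4 ≈ -123.75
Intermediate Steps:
H(K) = -3
R(G) = 6*G
R(H(6))*(8 + y(-8)) = (6*(-3))*(8 + 9/(-8)) = -18*(8 + 9*(-⅛)) = -18*(8 - 9/8) = -18*55/8 = -495/4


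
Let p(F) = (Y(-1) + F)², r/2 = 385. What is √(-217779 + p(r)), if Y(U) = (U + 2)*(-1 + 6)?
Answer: √382846 ≈ 618.75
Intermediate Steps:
r = 770 (r = 2*385 = 770)
Y(U) = 10 + 5*U (Y(U) = (2 + U)*5 = 10 + 5*U)
p(F) = (5 + F)² (p(F) = ((10 + 5*(-1)) + F)² = ((10 - 5) + F)² = (5 + F)²)
√(-217779 + p(r)) = √(-217779 + (5 + 770)²) = √(-217779 + 775²) = √(-217779 + 600625) = √382846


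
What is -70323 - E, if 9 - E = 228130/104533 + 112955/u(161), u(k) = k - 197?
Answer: -276471850751/3763188 ≈ -73468.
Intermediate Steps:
u(k) = -197 + k
E = 11833181027/3763188 (E = 9 - (228130/104533 + 112955/(-197 + 161)) = 9 - (228130*(1/104533) + 112955/(-36)) = 9 - (228130/104533 + 112955*(-1/36)) = 9 - (228130/104533 - 112955/36) = 9 - 1*(-11799312335/3763188) = 9 + 11799312335/3763188 = 11833181027/3763188 ≈ 3144.5)
-70323 - E = -70323 - 1*11833181027/3763188 = -70323 - 11833181027/3763188 = -276471850751/3763188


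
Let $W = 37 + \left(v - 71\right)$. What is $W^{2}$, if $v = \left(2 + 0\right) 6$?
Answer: $484$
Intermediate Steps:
$v = 12$ ($v = 2 \cdot 6 = 12$)
$W = -22$ ($W = 37 + \left(12 - 71\right) = 37 - 59 = -22$)
$W^{2} = \left(-22\right)^{2} = 484$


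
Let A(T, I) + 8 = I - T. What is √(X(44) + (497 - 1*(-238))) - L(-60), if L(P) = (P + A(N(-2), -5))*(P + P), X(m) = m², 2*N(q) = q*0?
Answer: -8760 + √2671 ≈ -8708.3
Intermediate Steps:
N(q) = 0 (N(q) = (q*0)/2 = (½)*0 = 0)
A(T, I) = -8 + I - T (A(T, I) = -8 + (I - T) = -8 + I - T)
L(P) = 2*P*(-13 + P) (L(P) = (P + (-8 - 5 - 1*0))*(P + P) = (P + (-8 - 5 + 0))*(2*P) = (P - 13)*(2*P) = (-13 + P)*(2*P) = 2*P*(-13 + P))
√(X(44) + (497 - 1*(-238))) - L(-60) = √(44² + (497 - 1*(-238))) - 2*(-60)*(-13 - 60) = √(1936 + (497 + 238)) - 2*(-60)*(-73) = √(1936 + 735) - 1*8760 = √2671 - 8760 = -8760 + √2671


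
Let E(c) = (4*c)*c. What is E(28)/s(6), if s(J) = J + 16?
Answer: 1568/11 ≈ 142.55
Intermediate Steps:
s(J) = 16 + J
E(c) = 4*c**2
E(28)/s(6) = (4*28**2)/(16 + 6) = (4*784)/22 = 3136*(1/22) = 1568/11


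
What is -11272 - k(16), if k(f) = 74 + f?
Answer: -11362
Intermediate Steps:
-11272 - k(16) = -11272 - (74 + 16) = -11272 - 1*90 = -11272 - 90 = -11362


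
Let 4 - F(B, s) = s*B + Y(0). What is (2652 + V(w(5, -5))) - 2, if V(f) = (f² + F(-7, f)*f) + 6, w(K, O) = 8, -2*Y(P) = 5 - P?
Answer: 3220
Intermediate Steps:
Y(P) = -5/2 + P/2 (Y(P) = -(5 - P)/2 = -5/2 + P/2)
F(B, s) = 13/2 - B*s (F(B, s) = 4 - (s*B + (-5/2 + (½)*0)) = 4 - (B*s + (-5/2 + 0)) = 4 - (B*s - 5/2) = 4 - (-5/2 + B*s) = 4 + (5/2 - B*s) = 13/2 - B*s)
V(f) = 6 + f² + f*(13/2 + 7*f) (V(f) = (f² + (13/2 - 1*(-7)*f)*f) + 6 = (f² + (13/2 + 7*f)*f) + 6 = (f² + f*(13/2 + 7*f)) + 6 = 6 + f² + f*(13/2 + 7*f))
(2652 + V(w(5, -5))) - 2 = (2652 + (6 + 8*8² + (13/2)*8)) - 2 = (2652 + (6 + 8*64 + 52)) - 2 = (2652 + (6 + 512 + 52)) - 2 = (2652 + 570) - 2 = 3222 - 2 = 3220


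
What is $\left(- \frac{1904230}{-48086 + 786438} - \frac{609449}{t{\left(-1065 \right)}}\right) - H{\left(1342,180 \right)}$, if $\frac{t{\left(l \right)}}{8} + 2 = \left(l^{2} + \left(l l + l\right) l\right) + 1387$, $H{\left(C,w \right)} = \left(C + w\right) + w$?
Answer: $- \frac{758721805433486927}{445108042153040} \approx -1704.6$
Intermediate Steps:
$H{\left(C,w \right)} = C + 2 w$
$t{\left(l \right)} = 11080 + 8 l^{2} + 8 l \left(l + l^{2}\right)$ ($t{\left(l \right)} = -16 + 8 \left(\left(l^{2} + \left(l l + l\right) l\right) + 1387\right) = -16 + 8 \left(\left(l^{2} + \left(l^{2} + l\right) l\right) + 1387\right) = -16 + 8 \left(\left(l^{2} + \left(l + l^{2}\right) l\right) + 1387\right) = -16 + 8 \left(\left(l^{2} + l \left(l + l^{2}\right)\right) + 1387\right) = -16 + 8 \left(1387 + l^{2} + l \left(l + l^{2}\right)\right) = -16 + \left(11096 + 8 l^{2} + 8 l \left(l + l^{2}\right)\right) = 11080 + 8 l^{2} + 8 l \left(l + l^{2}\right)$)
$\left(- \frac{1904230}{-48086 + 786438} - \frac{609449}{t{\left(-1065 \right)}}\right) - H{\left(1342,180 \right)} = \left(- \frac{1904230}{-48086 + 786438} - \frac{609449}{11080 + 8 \left(-1065\right)^{3} + 16 \left(-1065\right)^{2}}\right) - \left(1342 + 2 \cdot 180\right) = \left(- \frac{1904230}{738352} - \frac{609449}{11080 + 8 \left(-1207949625\right) + 16 \cdot 1134225}\right) - \left(1342 + 360\right) = \left(\left(-1904230\right) \frac{1}{738352} - \frac{609449}{11080 - 9663597000 + 18147600}\right) - 1702 = \left(- \frac{952115}{369176} - \frac{609449}{-9645438320}\right) - 1702 = \left(- \frac{952115}{369176} - - \frac{609449}{9645438320}\right) - 1702 = \left(- \frac{952115}{369176} + \frac{609449}{9645438320}\right) - 1702 = - \frac{1147917689012847}{445108042153040} - 1702 = - \frac{758721805433486927}{445108042153040}$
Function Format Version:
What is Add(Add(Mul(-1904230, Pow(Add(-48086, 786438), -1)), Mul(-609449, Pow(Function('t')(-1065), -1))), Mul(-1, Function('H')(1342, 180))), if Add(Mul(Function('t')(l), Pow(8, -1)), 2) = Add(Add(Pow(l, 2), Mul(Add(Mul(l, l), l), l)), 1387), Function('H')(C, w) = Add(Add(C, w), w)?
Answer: Rational(-758721805433486927, 445108042153040) ≈ -1704.6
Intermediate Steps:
Function('H')(C, w) = Add(C, Mul(2, w))
Function('t')(l) = Add(11080, Mul(8, Pow(l, 2)), Mul(8, l, Add(l, Pow(l, 2)))) (Function('t')(l) = Add(-16, Mul(8, Add(Add(Pow(l, 2), Mul(Add(Mul(l, l), l), l)), 1387))) = Add(-16, Mul(8, Add(Add(Pow(l, 2), Mul(Add(Pow(l, 2), l), l)), 1387))) = Add(-16, Mul(8, Add(Add(Pow(l, 2), Mul(Add(l, Pow(l, 2)), l)), 1387))) = Add(-16, Mul(8, Add(Add(Pow(l, 2), Mul(l, Add(l, Pow(l, 2)))), 1387))) = Add(-16, Mul(8, Add(1387, Pow(l, 2), Mul(l, Add(l, Pow(l, 2)))))) = Add(-16, Add(11096, Mul(8, Pow(l, 2)), Mul(8, l, Add(l, Pow(l, 2))))) = Add(11080, Mul(8, Pow(l, 2)), Mul(8, l, Add(l, Pow(l, 2)))))
Add(Add(Mul(-1904230, Pow(Add(-48086, 786438), -1)), Mul(-609449, Pow(Function('t')(-1065), -1))), Mul(-1, Function('H')(1342, 180))) = Add(Add(Mul(-1904230, Pow(Add(-48086, 786438), -1)), Mul(-609449, Pow(Add(11080, Mul(8, Pow(-1065, 3)), Mul(16, Pow(-1065, 2))), -1))), Mul(-1, Add(1342, Mul(2, 180)))) = Add(Add(Mul(-1904230, Pow(738352, -1)), Mul(-609449, Pow(Add(11080, Mul(8, -1207949625), Mul(16, 1134225)), -1))), Mul(-1, Add(1342, 360))) = Add(Add(Mul(-1904230, Rational(1, 738352)), Mul(-609449, Pow(Add(11080, -9663597000, 18147600), -1))), Mul(-1, 1702)) = Add(Add(Rational(-952115, 369176), Mul(-609449, Pow(-9645438320, -1))), -1702) = Add(Add(Rational(-952115, 369176), Mul(-609449, Rational(-1, 9645438320))), -1702) = Add(Add(Rational(-952115, 369176), Rational(609449, 9645438320)), -1702) = Add(Rational(-1147917689012847, 445108042153040), -1702) = Rational(-758721805433486927, 445108042153040)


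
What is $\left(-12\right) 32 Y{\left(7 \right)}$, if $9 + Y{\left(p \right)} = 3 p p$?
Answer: $-52992$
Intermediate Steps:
$Y{\left(p \right)} = -9 + 3 p^{2}$ ($Y{\left(p \right)} = -9 + 3 p p = -9 + 3 p^{2}$)
$\left(-12\right) 32 Y{\left(7 \right)} = \left(-12\right) 32 \left(-9 + 3 \cdot 7^{2}\right) = - 384 \left(-9 + 3 \cdot 49\right) = - 384 \left(-9 + 147\right) = \left(-384\right) 138 = -52992$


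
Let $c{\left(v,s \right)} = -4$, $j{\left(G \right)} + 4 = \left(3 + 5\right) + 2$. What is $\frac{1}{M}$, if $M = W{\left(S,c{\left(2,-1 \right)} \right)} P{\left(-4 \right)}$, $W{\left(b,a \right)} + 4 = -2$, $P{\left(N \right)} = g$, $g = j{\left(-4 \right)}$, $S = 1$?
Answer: $- \frac{1}{36} \approx -0.027778$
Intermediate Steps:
$j{\left(G \right)} = 6$ ($j{\left(G \right)} = -4 + \left(\left(3 + 5\right) + 2\right) = -4 + \left(8 + 2\right) = -4 + 10 = 6$)
$g = 6$
$P{\left(N \right)} = 6$
$W{\left(b,a \right)} = -6$ ($W{\left(b,a \right)} = -4 - 2 = -6$)
$M = -36$ ($M = \left(-6\right) 6 = -36$)
$\frac{1}{M} = \frac{1}{-36} = - \frac{1}{36}$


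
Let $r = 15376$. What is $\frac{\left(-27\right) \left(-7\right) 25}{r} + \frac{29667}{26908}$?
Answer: $\frac{151743}{107632} \approx 1.4098$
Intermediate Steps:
$\frac{\left(-27\right) \left(-7\right) 25}{r} + \frac{29667}{26908} = \frac{\left(-27\right) \left(-7\right) 25}{15376} + \frac{29667}{26908} = 189 \cdot 25 \cdot \frac{1}{15376} + 29667 \cdot \frac{1}{26908} = 4725 \cdot \frac{1}{15376} + \frac{957}{868} = \frac{4725}{15376} + \frac{957}{868} = \frac{151743}{107632}$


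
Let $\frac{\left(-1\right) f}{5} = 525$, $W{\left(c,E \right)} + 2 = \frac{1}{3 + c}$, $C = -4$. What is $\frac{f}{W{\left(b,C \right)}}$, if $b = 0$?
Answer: $1575$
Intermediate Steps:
$W{\left(c,E \right)} = -2 + \frac{1}{3 + c}$
$f = -2625$ ($f = \left(-5\right) 525 = -2625$)
$\frac{f}{W{\left(b,C \right)}} = \frac{1}{\frac{1}{3 + 0} \left(-5 - 0\right)} \left(-2625\right) = \frac{1}{\frac{1}{3} \left(-5 + 0\right)} \left(-2625\right) = \frac{1}{\frac{1}{3} \left(-5\right)} \left(-2625\right) = \frac{1}{- \frac{5}{3}} \left(-2625\right) = \left(- \frac{3}{5}\right) \left(-2625\right) = 1575$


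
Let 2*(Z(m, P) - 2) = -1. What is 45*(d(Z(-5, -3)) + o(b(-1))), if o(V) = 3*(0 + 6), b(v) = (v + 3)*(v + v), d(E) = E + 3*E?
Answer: 1080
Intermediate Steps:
Z(m, P) = 3/2 (Z(m, P) = 2 + (½)*(-1) = 2 - ½ = 3/2)
d(E) = 4*E
b(v) = 2*v*(3 + v) (b(v) = (3 + v)*(2*v) = 2*v*(3 + v))
o(V) = 18 (o(V) = 3*6 = 18)
45*(d(Z(-5, -3)) + o(b(-1))) = 45*(4*(3/2) + 18) = 45*(6 + 18) = 45*24 = 1080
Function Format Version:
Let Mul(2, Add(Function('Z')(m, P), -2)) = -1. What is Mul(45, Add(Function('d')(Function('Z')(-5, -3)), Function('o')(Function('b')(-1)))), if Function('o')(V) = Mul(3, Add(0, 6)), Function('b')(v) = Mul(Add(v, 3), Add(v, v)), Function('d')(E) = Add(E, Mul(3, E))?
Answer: 1080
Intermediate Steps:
Function('Z')(m, P) = Rational(3, 2) (Function('Z')(m, P) = Add(2, Mul(Rational(1, 2), -1)) = Add(2, Rational(-1, 2)) = Rational(3, 2))
Function('d')(E) = Mul(4, E)
Function('b')(v) = Mul(2, v, Add(3, v)) (Function('b')(v) = Mul(Add(3, v), Mul(2, v)) = Mul(2, v, Add(3, v)))
Function('o')(V) = 18 (Function('o')(V) = Mul(3, 6) = 18)
Mul(45, Add(Function('d')(Function('Z')(-5, -3)), Function('o')(Function('b')(-1)))) = Mul(45, Add(Mul(4, Rational(3, 2)), 18)) = Mul(45, Add(6, 18)) = Mul(45, 24) = 1080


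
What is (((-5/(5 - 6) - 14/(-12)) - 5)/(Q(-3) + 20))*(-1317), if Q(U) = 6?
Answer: -3073/52 ≈ -59.096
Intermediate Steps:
(((-5/(5 - 6) - 14/(-12)) - 5)/(Q(-3) + 20))*(-1317) = (((-5/(5 - 6) - 14/(-12)) - 5)/(6 + 20))*(-1317) = (((-5/(-1) - 14*(-1/12)) - 5)/26)*(-1317) = (((-5*(-1) + 7/6) - 5)*(1/26))*(-1317) = (((5 + 7/6) - 5)*(1/26))*(-1317) = ((37/6 - 5)*(1/26))*(-1317) = ((7/6)*(1/26))*(-1317) = (7/156)*(-1317) = -3073/52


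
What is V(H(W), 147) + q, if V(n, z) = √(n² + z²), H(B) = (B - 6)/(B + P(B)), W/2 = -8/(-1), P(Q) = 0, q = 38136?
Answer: 38136 + √1383001/8 ≈ 38283.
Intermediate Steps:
W = 16 (W = 2*(-8/(-1)) = 2*(-8*(-1)) = 2*8 = 16)
H(B) = (-6 + B)/B (H(B) = (B - 6)/(B + 0) = (-6 + B)/B)
V(H(W), 147) + q = √(((-6 + 16)/16)² + 147²) + 38136 = √(((1/16)*10)² + 21609) + 38136 = √((5/8)² + 21609) + 38136 = √(25/64 + 21609) + 38136 = √(1383001/64) + 38136 = √1383001/8 + 38136 = 38136 + √1383001/8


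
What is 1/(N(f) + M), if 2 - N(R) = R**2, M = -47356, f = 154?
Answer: -1/71070 ≈ -1.4071e-5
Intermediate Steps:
N(R) = 2 - R**2
1/(N(f) + M) = 1/((2 - 1*154**2) - 47356) = 1/((2 - 1*23716) - 47356) = 1/((2 - 23716) - 47356) = 1/(-23714 - 47356) = 1/(-71070) = -1/71070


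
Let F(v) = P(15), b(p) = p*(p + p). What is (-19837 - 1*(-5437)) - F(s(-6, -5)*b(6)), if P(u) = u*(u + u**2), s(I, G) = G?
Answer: -18000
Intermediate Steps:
b(p) = 2*p**2 (b(p) = p*(2*p) = 2*p**2)
F(v) = 3600 (F(v) = 15**2*(1 + 15) = 225*16 = 3600)
(-19837 - 1*(-5437)) - F(s(-6, -5)*b(6)) = (-19837 - 1*(-5437)) - 1*3600 = (-19837 + 5437) - 3600 = -14400 - 3600 = -18000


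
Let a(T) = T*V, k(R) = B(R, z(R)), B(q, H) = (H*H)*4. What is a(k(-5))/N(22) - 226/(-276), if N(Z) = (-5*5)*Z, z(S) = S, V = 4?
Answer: 139/1518 ≈ 0.091568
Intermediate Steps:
B(q, H) = 4*H**2 (B(q, H) = H**2*4 = 4*H**2)
k(R) = 4*R**2
N(Z) = -25*Z
a(T) = 4*T (a(T) = T*4 = 4*T)
a(k(-5))/N(22) - 226/(-276) = (4*(4*(-5)**2))/((-25*22)) - 226/(-276) = (4*(4*25))/(-550) - 226*(-1/276) = (4*100)*(-1/550) + 113/138 = 400*(-1/550) + 113/138 = -8/11 + 113/138 = 139/1518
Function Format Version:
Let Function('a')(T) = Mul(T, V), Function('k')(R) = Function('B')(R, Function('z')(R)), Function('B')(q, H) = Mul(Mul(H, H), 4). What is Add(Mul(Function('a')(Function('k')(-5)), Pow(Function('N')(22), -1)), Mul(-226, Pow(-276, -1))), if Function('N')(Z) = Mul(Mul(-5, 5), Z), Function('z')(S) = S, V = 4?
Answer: Rational(139, 1518) ≈ 0.091568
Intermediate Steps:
Function('B')(q, H) = Mul(4, Pow(H, 2)) (Function('B')(q, H) = Mul(Pow(H, 2), 4) = Mul(4, Pow(H, 2)))
Function('k')(R) = Mul(4, Pow(R, 2))
Function('N')(Z) = Mul(-25, Z)
Function('a')(T) = Mul(4, T) (Function('a')(T) = Mul(T, 4) = Mul(4, T))
Add(Mul(Function('a')(Function('k')(-5)), Pow(Function('N')(22), -1)), Mul(-226, Pow(-276, -1))) = Add(Mul(Mul(4, Mul(4, Pow(-5, 2))), Pow(Mul(-25, 22), -1)), Mul(-226, Pow(-276, -1))) = Add(Mul(Mul(4, Mul(4, 25)), Pow(-550, -1)), Mul(-226, Rational(-1, 276))) = Add(Mul(Mul(4, 100), Rational(-1, 550)), Rational(113, 138)) = Add(Mul(400, Rational(-1, 550)), Rational(113, 138)) = Add(Rational(-8, 11), Rational(113, 138)) = Rational(139, 1518)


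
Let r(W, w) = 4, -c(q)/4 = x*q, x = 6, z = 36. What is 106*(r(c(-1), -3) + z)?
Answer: 4240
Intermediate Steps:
c(q) = -24*q
106*(r(c(-1), -3) + z) = 106*(4 + 36) = 106*40 = 4240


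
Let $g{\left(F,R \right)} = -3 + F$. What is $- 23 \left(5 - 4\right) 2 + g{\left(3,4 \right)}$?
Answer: $-46$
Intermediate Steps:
$- 23 \left(5 - 4\right) 2 + g{\left(3,4 \right)} = - 23 \left(5 - 4\right) 2 + \left(-3 + 3\right) = - 23 \cdot 1 \cdot 2 + 0 = \left(-23\right) 2 + 0 = -46 + 0 = -46$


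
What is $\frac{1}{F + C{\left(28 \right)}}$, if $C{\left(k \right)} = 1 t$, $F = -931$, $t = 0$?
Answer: $- \frac{1}{931} \approx -0.0010741$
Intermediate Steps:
$C{\left(k \right)} = 0$ ($C{\left(k \right)} = 1 \cdot 0 = 0$)
$\frac{1}{F + C{\left(28 \right)}} = \frac{1}{-931 + 0} = \frac{1}{-931} = - \frac{1}{931}$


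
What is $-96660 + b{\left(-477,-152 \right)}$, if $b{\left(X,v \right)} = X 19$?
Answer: $-105723$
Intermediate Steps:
$b{\left(X,v \right)} = 19 X$
$-96660 + b{\left(-477,-152 \right)} = -96660 + 19 \left(-477\right) = -96660 - 9063 = -105723$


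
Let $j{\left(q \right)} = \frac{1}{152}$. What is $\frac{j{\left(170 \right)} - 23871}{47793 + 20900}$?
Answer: $- \frac{3628391}{10441336} \approx -0.3475$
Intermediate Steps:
$j{\left(q \right)} = \frac{1}{152}$
$\frac{j{\left(170 \right)} - 23871}{47793 + 20900} = \frac{\frac{1}{152} - 23871}{47793 + 20900} = \frac{\frac{1}{152} - 23871}{68693} = \left(- \frac{3628391}{152}\right) \frac{1}{68693} = - \frac{3628391}{10441336}$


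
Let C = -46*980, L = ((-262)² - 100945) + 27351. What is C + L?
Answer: -50030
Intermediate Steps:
L = -4950 (L = (68644 - 100945) + 27351 = -32301 + 27351 = -4950)
C = -45080
C + L = -45080 - 4950 = -50030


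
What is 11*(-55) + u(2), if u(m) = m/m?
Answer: -604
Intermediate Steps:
u(m) = 1
11*(-55) + u(2) = 11*(-55) + 1 = -605 + 1 = -604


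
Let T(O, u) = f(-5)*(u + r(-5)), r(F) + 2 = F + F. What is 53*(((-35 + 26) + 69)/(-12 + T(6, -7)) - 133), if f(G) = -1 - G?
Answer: -155873/22 ≈ -7085.1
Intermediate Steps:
r(F) = -2 + 2*F (r(F) = -2 + (F + F) = -2 + 2*F)
T(O, u) = -48 + 4*u (T(O, u) = (-1 - 1*(-5))*(u + (-2 + 2*(-5))) = (-1 + 5)*(u + (-2 - 10)) = 4*(u - 12) = 4*(-12 + u) = -48 + 4*u)
53*(((-35 + 26) + 69)/(-12 + T(6, -7)) - 133) = 53*(((-35 + 26) + 69)/(-12 + (-48 + 4*(-7))) - 133) = 53*((-9 + 69)/(-12 + (-48 - 28)) - 133) = 53*(60/(-12 - 76) - 133) = 53*(60/(-88) - 133) = 53*(60*(-1/88) - 133) = 53*(-15/22 - 133) = 53*(-2941/22) = -155873/22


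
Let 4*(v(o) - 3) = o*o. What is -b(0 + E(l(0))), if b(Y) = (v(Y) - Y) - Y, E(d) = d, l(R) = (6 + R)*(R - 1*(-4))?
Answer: -99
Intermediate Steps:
v(o) = 3 + o**2/4 (v(o) = 3 + (o*o)/4 = 3 + o**2/4)
l(R) = (4 + R)*(6 + R) (l(R) = (6 + R)*(R + 4) = (6 + R)*(4 + R) = (4 + R)*(6 + R))
b(Y) = 3 - 2*Y + Y**2/4 (b(Y) = ((3 + Y**2/4) - Y) - Y = (3 - Y + Y**2/4) - Y = 3 - 2*Y + Y**2/4)
-b(0 + E(l(0))) = -(3 - 2*(0 + (24 + 0**2 + 10*0)) + (0 + (24 + 0**2 + 10*0))**2/4) = -(3 - 2*(0 + (24 + 0 + 0)) + (0 + (24 + 0 + 0))**2/4) = -(3 - 2*(0 + 24) + (0 + 24)**2/4) = -(3 - 2*24 + (1/4)*24**2) = -(3 - 48 + (1/4)*576) = -(3 - 48 + 144) = -1*99 = -99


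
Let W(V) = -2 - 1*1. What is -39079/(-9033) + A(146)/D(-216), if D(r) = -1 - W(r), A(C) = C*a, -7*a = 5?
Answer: -3023492/63231 ≈ -47.817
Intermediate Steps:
W(V) = -3 (W(V) = -2 - 1 = -3)
a = -5/7 (a = -1/7*5 = -5/7 ≈ -0.71429)
A(C) = -5*C/7 (A(C) = C*(-5/7) = -5*C/7)
D(r) = 2 (D(r) = -1 - 1*(-3) = -1 + 3 = 2)
-39079/(-9033) + A(146)/D(-216) = -39079/(-9033) - 5/7*146/2 = -39079*(-1/9033) - 730/7*1/2 = 39079/9033 - 365/7 = -3023492/63231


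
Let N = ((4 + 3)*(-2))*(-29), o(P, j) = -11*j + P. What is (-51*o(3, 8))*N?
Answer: 1760010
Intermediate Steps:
o(P, j) = P - 11*j
N = 406 (N = (7*(-2))*(-29) = -14*(-29) = 406)
(-51*o(3, 8))*N = -51*(3 - 11*8)*406 = -51*(3 - 88)*406 = -51*(-85)*406 = 4335*406 = 1760010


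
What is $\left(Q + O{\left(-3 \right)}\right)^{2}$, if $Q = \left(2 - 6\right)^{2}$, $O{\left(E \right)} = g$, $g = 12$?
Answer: $784$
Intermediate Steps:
$O{\left(E \right)} = 12$
$Q = 16$ ($Q = \left(-4\right)^{2} = 16$)
$\left(Q + O{\left(-3 \right)}\right)^{2} = \left(16 + 12\right)^{2} = 28^{2} = 784$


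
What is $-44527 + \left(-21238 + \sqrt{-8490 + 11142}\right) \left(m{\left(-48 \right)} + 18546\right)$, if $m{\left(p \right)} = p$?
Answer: $-392905051 + 36996 \sqrt{663} \approx -3.9195 \cdot 10^{8}$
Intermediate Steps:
$-44527 + \left(-21238 + \sqrt{-8490 + 11142}\right) \left(m{\left(-48 \right)} + 18546\right) = -44527 + \left(-21238 + \sqrt{-8490 + 11142}\right) \left(-48 + 18546\right) = -44527 + \left(-21238 + \sqrt{2652}\right) 18498 = -44527 + \left(-21238 + 2 \sqrt{663}\right) 18498 = -44527 - \left(392860524 - 36996 \sqrt{663}\right) = -392905051 + 36996 \sqrt{663}$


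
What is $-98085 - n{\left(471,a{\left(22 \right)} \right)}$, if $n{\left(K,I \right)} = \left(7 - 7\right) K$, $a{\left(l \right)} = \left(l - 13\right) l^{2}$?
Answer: $-98085$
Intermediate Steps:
$a{\left(l \right)} = l^{2} \left(-13 + l\right)$ ($a{\left(l \right)} = \left(-13 + l\right) l^{2} = l^{2} \left(-13 + l\right)$)
$n{\left(K,I \right)} = 0$ ($n{\left(K,I \right)} = 0 K = 0$)
$-98085 - n{\left(471,a{\left(22 \right)} \right)} = -98085 - 0 = -98085 + 0 = -98085$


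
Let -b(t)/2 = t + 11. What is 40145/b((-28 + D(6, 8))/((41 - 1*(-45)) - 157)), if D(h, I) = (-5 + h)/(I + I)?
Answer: -3257480/1849 ≈ -1761.8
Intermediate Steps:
D(h, I) = (-5 + h)/(2*I) (D(h, I) = (-5 + h)/((2*I)) = (-5 + h)*(1/(2*I)) = (-5 + h)/(2*I))
b(t) = -22 - 2*t (b(t) = -2*(t + 11) = -2*(11 + t) = -22 - 2*t)
40145/b((-28 + D(6, 8))/((41 - 1*(-45)) - 157)) = 40145/(-22 - 2*(-28 + (1/2)*(-5 + 6)/8)/((41 - 1*(-45)) - 157)) = 40145/(-22 - 2*(-28 + (1/2)*(1/8)*1)/((41 + 45) - 157)) = 40145/(-22 - 2*(-28 + 1/16)/(86 - 157)) = 40145/(-22 - (-447)/(8*(-71))) = 40145/(-22 - (-447)*(-1)/(8*71)) = 40145/(-22 - 2*447/1136) = 40145/(-22 - 447/568) = 40145/(-12943/568) = 40145*(-568/12943) = -3257480/1849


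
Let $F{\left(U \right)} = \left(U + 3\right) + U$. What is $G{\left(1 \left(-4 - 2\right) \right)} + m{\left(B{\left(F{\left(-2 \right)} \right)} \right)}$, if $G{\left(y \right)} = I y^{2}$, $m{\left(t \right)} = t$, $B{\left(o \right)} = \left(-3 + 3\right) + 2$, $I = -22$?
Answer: $-790$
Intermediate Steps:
$F{\left(U \right)} = 3 + 2 U$ ($F{\left(U \right)} = \left(3 + U\right) + U = 3 + 2 U$)
$B{\left(o \right)} = 2$ ($B{\left(o \right)} = 0 + 2 = 2$)
$G{\left(y \right)} = - 22 y^{2}$
$G{\left(1 \left(-4 - 2\right) \right)} + m{\left(B{\left(F{\left(-2 \right)} \right)} \right)} = - 22 \left(1 \left(-4 - 2\right)\right)^{2} + 2 = - 22 \left(1 \left(-6\right)\right)^{2} + 2 = - 22 \left(-6\right)^{2} + 2 = \left(-22\right) 36 + 2 = -792 + 2 = -790$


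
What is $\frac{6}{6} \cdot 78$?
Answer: $78$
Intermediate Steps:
$\frac{6}{6} \cdot 78 = 6 \cdot \frac{1}{6} \cdot 78 = 1 \cdot 78 = 78$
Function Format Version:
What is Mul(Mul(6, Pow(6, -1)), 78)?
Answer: 78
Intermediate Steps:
Mul(Mul(6, Pow(6, -1)), 78) = Mul(Mul(6, Rational(1, 6)), 78) = Mul(1, 78) = 78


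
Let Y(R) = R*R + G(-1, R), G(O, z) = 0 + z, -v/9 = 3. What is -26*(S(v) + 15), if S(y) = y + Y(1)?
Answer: 260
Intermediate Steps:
v = -27 (v = -9*3 = -27)
G(O, z) = z
Y(R) = R + R² (Y(R) = R*R + R = R² + R = R + R²)
S(y) = 2 + y (S(y) = y + 1*(1 + 1) = y + 1*2 = y + 2 = 2 + y)
-26*(S(v) + 15) = -26*((2 - 27) + 15) = -26*(-25 + 15) = -26*(-10) = 260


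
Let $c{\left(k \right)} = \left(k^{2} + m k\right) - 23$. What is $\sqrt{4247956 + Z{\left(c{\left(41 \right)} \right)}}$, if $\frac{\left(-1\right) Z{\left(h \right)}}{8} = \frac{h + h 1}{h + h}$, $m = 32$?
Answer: $2 \sqrt{1061987} \approx 2061.1$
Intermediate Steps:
$c{\left(k \right)} = -23 + k^{2} + 32 k$ ($c{\left(k \right)} = \left(k^{2} + 32 k\right) - 23 = -23 + k^{2} + 32 k$)
$Z{\left(h \right)} = -8$ ($Z{\left(h \right)} = - 8 \frac{h + h 1}{h + h} = - 8 \frac{h + h}{2 h} = - 8 \cdot 2 h \frac{1}{2 h} = \left(-8\right) 1 = -8$)
$\sqrt{4247956 + Z{\left(c{\left(41 \right)} \right)}} = \sqrt{4247956 - 8} = \sqrt{4247948} = 2 \sqrt{1061987}$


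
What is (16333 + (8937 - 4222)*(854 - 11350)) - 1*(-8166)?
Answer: -49464141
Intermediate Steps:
(16333 + (8937 - 4222)*(854 - 11350)) - 1*(-8166) = (16333 + 4715*(-10496)) + 8166 = (16333 - 49488640) + 8166 = -49472307 + 8166 = -49464141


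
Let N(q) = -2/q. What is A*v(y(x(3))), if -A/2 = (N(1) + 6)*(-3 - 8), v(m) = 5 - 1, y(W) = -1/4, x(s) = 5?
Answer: 352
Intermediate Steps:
y(W) = -¼ (y(W) = -1*¼ = -¼)
v(m) = 4
A = 88 (A = -2*(-2/1 + 6)*(-3 - 8) = -2*(-2*1 + 6)*(-11) = -2*(-2 + 6)*(-11) = -8*(-11) = -2*(-44) = 88)
A*v(y(x(3))) = 88*4 = 352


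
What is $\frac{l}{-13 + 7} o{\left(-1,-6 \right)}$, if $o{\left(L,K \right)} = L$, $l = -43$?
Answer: $- \frac{43}{6} \approx -7.1667$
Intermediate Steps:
$\frac{l}{-13 + 7} o{\left(-1,-6 \right)} = \frac{1}{-13 + 7} \left(-43\right) \left(-1\right) = \frac{1}{-6} \left(-43\right) \left(-1\right) = \left(- \frac{1}{6}\right) \left(-43\right) \left(-1\right) = \frac{43}{6} \left(-1\right) = - \frac{43}{6}$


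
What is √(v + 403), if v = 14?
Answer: √417 ≈ 20.421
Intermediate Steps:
√(v + 403) = √(14 + 403) = √417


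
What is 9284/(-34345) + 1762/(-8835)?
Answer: -28508006/60687615 ≈ -0.46975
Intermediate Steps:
9284/(-34345) + 1762/(-8835) = 9284*(-1/34345) + 1762*(-1/8835) = -9284/34345 - 1762/8835 = -28508006/60687615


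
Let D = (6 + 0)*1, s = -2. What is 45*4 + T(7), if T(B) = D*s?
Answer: 168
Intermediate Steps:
D = 6 (D = 6*1 = 6)
T(B) = -12 (T(B) = 6*(-2) = -12)
45*4 + T(7) = 45*4 - 12 = 180 - 12 = 168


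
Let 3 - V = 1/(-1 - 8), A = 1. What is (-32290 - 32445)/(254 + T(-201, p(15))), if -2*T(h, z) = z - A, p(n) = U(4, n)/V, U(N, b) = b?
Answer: -3625160/14117 ≈ -256.79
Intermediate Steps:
V = 28/9 (V = 3 - 1/(-1 - 8) = 3 - 1/(-9) = 3 - 1*(-⅑) = 3 + ⅑ = 28/9 ≈ 3.1111)
p(n) = 9*n/28 (p(n) = n/(28/9) = n*(9/28) = 9*n/28)
T(h, z) = ½ - z/2 (T(h, z) = -(z - 1*1)/2 = -(z - 1)/2 = -(-1 + z)/2 = ½ - z/2)
(-32290 - 32445)/(254 + T(-201, p(15))) = (-32290 - 32445)/(254 + (½ - 9*15/56)) = -64735/(254 + (½ - ½*135/28)) = -64735/(254 + (½ - 135/56)) = -64735/(254 - 107/56) = -64735/14117/56 = -64735*56/14117 = -3625160/14117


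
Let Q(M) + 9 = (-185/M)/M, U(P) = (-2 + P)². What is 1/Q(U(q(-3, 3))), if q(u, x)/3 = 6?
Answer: -65536/590009 ≈ -0.11108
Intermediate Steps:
q(u, x) = 18 (q(u, x) = 3*6 = 18)
Q(M) = -9 - 185/M² (Q(M) = -9 + (-185/M)/M = -9 - 185/M²)
1/Q(U(q(-3, 3))) = 1/(-9 - 185/(-2 + 18)⁴) = 1/(-9 - 185/(16²)²) = 1/(-9 - 185/256²) = 1/(-9 - 185*1/65536) = 1/(-9 - 185/65536) = 1/(-590009/65536) = -65536/590009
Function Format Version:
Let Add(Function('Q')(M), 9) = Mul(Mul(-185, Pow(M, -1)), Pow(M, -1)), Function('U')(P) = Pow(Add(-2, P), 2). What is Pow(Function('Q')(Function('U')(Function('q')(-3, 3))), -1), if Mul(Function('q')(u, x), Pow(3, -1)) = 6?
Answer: Rational(-65536, 590009) ≈ -0.11108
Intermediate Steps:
Function('q')(u, x) = 18 (Function('q')(u, x) = Mul(3, 6) = 18)
Function('Q')(M) = Add(-9, Mul(-185, Pow(M, -2))) (Function('Q')(M) = Add(-9, Mul(Mul(-185, Pow(M, -1)), Pow(M, -1))) = Add(-9, Mul(-185, Pow(M, -2))))
Pow(Function('Q')(Function('U')(Function('q')(-3, 3))), -1) = Pow(Add(-9, Mul(-185, Pow(Pow(Add(-2, 18), 2), -2))), -1) = Pow(Add(-9, Mul(-185, Pow(Pow(16, 2), -2))), -1) = Pow(Add(-9, Mul(-185, Pow(256, -2))), -1) = Pow(Add(-9, Mul(-185, Rational(1, 65536))), -1) = Pow(Add(-9, Rational(-185, 65536)), -1) = Pow(Rational(-590009, 65536), -1) = Rational(-65536, 590009)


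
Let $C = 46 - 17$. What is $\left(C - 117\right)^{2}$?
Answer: $7744$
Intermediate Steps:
$C = 29$
$\left(C - 117\right)^{2} = \left(29 - 117\right)^{2} = \left(-88\right)^{2} = 7744$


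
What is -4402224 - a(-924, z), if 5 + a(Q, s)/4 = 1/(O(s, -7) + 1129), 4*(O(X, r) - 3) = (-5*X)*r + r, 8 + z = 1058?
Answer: -181683361300/41271 ≈ -4.4022e+6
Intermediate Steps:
z = 1050 (z = -8 + 1058 = 1050)
O(X, r) = 3 + r/4 - 5*X*r/4 (O(X, r) = 3 + ((-5*X)*r + r)/4 = 3 + (-5*X*r + r)/4 = 3 + (r - 5*X*r)/4 = 3 + (r/4 - 5*X*r/4) = 3 + r/4 - 5*X*r/4)
a(Q, s) = -20 + 4/(4521/4 + 35*s/4) (a(Q, s) = -20 + 4/((3 + (1/4)*(-7) - 5/4*s*(-7)) + 1129) = -20 + 4/((3 - 7/4 + 35*s/4) + 1129) = -20 + 4/((5/4 + 35*s/4) + 1129) = -20 + 4/(4521/4 + 35*s/4))
-4402224 - a(-924, z) = -4402224 - 4*(22601 + 175*1050)/(-4521 - 35*1050) = -4402224 - 4*(22601 + 183750)/(-4521 - 36750) = -4402224 - 4*206351/(-41271) = -4402224 - 4*(-1)*206351/41271 = -4402224 - 1*(-825404/41271) = -4402224 + 825404/41271 = -181683361300/41271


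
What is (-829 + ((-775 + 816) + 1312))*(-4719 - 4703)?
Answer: -4937128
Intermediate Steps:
(-829 + ((-775 + 816) + 1312))*(-4719 - 4703) = (-829 + (41 + 1312))*(-9422) = (-829 + 1353)*(-9422) = 524*(-9422) = -4937128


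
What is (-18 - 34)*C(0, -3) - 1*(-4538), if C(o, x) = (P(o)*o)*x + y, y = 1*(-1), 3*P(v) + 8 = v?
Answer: 4590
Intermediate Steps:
P(v) = -8/3 + v/3
y = -1
C(o, x) = -1 + o*x*(-8/3 + o/3) (C(o, x) = ((-8/3 + o/3)*o)*x - 1 = (o*(-8/3 + o/3))*x - 1 = o*x*(-8/3 + o/3) - 1 = -1 + o*x*(-8/3 + o/3))
(-18 - 34)*C(0, -3) - 1*(-4538) = (-18 - 34)*(-1 + (1/3)*0*(-3)*(-8 + 0)) - 1*(-4538) = -52*(-1 + (1/3)*0*(-3)*(-8)) + 4538 = -52*(-1 + 0) + 4538 = -52*(-1) + 4538 = 52 + 4538 = 4590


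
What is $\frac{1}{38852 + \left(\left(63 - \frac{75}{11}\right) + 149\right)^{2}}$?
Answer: $\frac{121}{9795141} \approx 1.2353 \cdot 10^{-5}$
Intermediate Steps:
$\frac{1}{38852 + \left(\left(63 - \frac{75}{11}\right) + 149\right)^{2}} = \frac{1}{38852 + \left(\frac{618}{11} + 149\right)^{2}} = \frac{1}{38852 + \left(\frac{2257}{11}\right)^{2}} = \frac{1}{38852 + \frac{5094049}{121}} = \frac{1}{\frac{9795141}{121}} = \frac{121}{9795141}$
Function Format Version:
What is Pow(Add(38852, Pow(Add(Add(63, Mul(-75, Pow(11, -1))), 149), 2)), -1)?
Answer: Rational(121, 9795141) ≈ 1.2353e-5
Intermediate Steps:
Pow(Add(38852, Pow(Add(Add(63, Mul(-75, Pow(11, -1))), 149), 2)), -1) = Pow(Add(38852, Pow(Add(Add(63, Mul(-75, Rational(1, 11))), 149), 2)), -1) = Pow(Add(38852, Pow(Add(Add(63, Rational(-75, 11)), 149), 2)), -1) = Pow(Add(38852, Pow(Add(Rational(618, 11), 149), 2)), -1) = Pow(Add(38852, Pow(Rational(2257, 11), 2)), -1) = Pow(Add(38852, Rational(5094049, 121)), -1) = Pow(Rational(9795141, 121), -1) = Rational(121, 9795141)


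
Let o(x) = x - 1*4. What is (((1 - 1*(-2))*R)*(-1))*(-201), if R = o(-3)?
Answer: -4221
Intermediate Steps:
o(x) = -4 + x (o(x) = x - 4 = -4 + x)
R = -7 (R = -4 - 3 = -7)
(((1 - 1*(-2))*R)*(-1))*(-201) = (((1 - 1*(-2))*(-7))*(-1))*(-201) = (((1 + 2)*(-7))*(-1))*(-201) = ((3*(-7))*(-1))*(-201) = -21*(-1)*(-201) = 21*(-201) = -4221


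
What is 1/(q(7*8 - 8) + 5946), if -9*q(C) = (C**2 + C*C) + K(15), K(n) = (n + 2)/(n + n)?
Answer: 270/1467163 ≈ 0.00018403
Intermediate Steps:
K(n) = (2 + n)/(2*n) (K(n) = (2 + n)/((2*n)) = (2 + n)*(1/(2*n)) = (2 + n)/(2*n))
q(C) = -17/270 - 2*C**2/9 (q(C) = -((C**2 + C*C) + (1/2)*(2 + 15)/15)/9 = -((C**2 + C**2) + (1/2)*(1/15)*17)/9 = -(2*C**2 + 17/30)/9 = -(17/30 + 2*C**2)/9 = -17/270 - 2*C**2/9)
1/(q(7*8 - 8) + 5946) = 1/((-17/270 - 2*(7*8 - 8)**2/9) + 5946) = 1/((-17/270 - 2*(56 - 8)**2/9) + 5946) = 1/((-17/270 - 2/9*48**2) + 5946) = 1/((-17/270 - 2/9*2304) + 5946) = 1/((-17/270 - 512) + 5946) = 1/(-138257/270 + 5946) = 1/(1467163/270) = 270/1467163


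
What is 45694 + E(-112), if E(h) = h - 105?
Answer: 45477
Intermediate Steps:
E(h) = -105 + h
45694 + E(-112) = 45694 + (-105 - 112) = 45694 - 217 = 45477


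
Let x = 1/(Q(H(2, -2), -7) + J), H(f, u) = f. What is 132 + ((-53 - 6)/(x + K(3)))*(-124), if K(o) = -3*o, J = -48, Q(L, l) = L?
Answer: -281756/415 ≈ -678.93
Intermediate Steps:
x = -1/46 (x = 1/(2 - 48) = 1/(-46) = -1/46 ≈ -0.021739)
132 + ((-53 - 6)/(x + K(3)))*(-124) = 132 + ((-53 - 6)/(-1/46 - 3*3))*(-124) = 132 - 59/(-1/46 - 9)*(-124) = 132 - 59/(-415/46)*(-124) = 132 - 59*(-46/415)*(-124) = 132 + (2714/415)*(-124) = 132 - 336536/415 = -281756/415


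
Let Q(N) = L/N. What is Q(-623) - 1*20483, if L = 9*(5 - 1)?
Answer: -12760945/623 ≈ -20483.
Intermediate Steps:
L = 36 (L = 9*4 = 36)
Q(N) = 36/N
Q(-623) - 1*20483 = 36/(-623) - 1*20483 = 36*(-1/623) - 20483 = -36/623 - 20483 = -12760945/623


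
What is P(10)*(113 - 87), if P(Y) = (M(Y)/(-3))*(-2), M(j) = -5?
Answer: -260/3 ≈ -86.667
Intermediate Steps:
P(Y) = -10/3 (P(Y) = (-5/(-3))*(-2) = -⅓*(-5)*(-2) = (5/3)*(-2) = -10/3)
P(10)*(113 - 87) = -10*(113 - 87)/3 = -10/3*26 = -260/3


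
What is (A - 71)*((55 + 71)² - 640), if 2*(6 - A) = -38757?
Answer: 294260486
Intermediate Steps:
A = 38769/2 (A = 6 - ½*(-38757) = 6 + 38757/2 = 38769/2 ≈ 19385.)
(A - 71)*((55 + 71)² - 640) = (38769/2 - 71)*((55 + 71)² - 640) = 38627*(126² - 640)/2 = 38627*(15876 - 640)/2 = (38627/2)*15236 = 294260486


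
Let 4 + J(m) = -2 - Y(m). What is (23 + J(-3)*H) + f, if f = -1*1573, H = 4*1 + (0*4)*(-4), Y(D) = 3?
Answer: -1586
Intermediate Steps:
J(m) = -9 (J(m) = -4 + (-2 - 1*3) = -4 + (-2 - 3) = -4 - 5 = -9)
H = 4 (H = 4 + 0*(-4) = 4 + 0 = 4)
f = -1573
(23 + J(-3)*H) + f = (23 - 9*4) - 1573 = (23 - 36) - 1573 = -13 - 1573 = -1586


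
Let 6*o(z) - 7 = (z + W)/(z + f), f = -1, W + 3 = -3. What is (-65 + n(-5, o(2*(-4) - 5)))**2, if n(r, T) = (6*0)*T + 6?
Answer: 3481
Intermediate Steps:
W = -6 (W = -3 - 3 = -6)
o(z) = 7/6 + (-6 + z)/(6*(-1 + z)) (o(z) = 7/6 + ((z - 6)/(z - 1))/6 = 7/6 + ((-6 + z)/(-1 + z))/6 = 7/6 + (-6 + z)/(6*(-1 + z)))
n(r, T) = 6 (n(r, T) = 0*T + 6 = 0 + 6 = 6)
(-65 + n(-5, o(2*(-4) - 5)))**2 = (-65 + 6)**2 = (-59)**2 = 3481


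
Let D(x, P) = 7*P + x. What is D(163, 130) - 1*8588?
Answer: -7515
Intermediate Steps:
D(x, P) = x + 7*P
D(163, 130) - 1*8588 = (163 + 7*130) - 1*8588 = (163 + 910) - 8588 = 1073 - 8588 = -7515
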